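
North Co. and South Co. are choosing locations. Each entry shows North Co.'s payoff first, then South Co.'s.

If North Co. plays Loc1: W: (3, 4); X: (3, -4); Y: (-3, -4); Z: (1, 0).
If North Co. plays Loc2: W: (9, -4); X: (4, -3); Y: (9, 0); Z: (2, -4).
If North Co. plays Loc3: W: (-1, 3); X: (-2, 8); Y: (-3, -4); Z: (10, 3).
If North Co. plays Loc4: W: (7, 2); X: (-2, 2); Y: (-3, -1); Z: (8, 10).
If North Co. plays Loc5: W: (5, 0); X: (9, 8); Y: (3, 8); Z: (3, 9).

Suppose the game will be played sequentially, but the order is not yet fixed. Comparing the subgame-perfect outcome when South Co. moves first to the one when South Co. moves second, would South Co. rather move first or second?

first

If North Co. leads: South Co.'s best replies are Loc1→W, Loc2→Y, Loc3→X, Loc4→Z, Loc5→Z; North Co.'s induced payoffs 3, 9, -2, 8, 3; outcome (Loc2, Y), payoffs (9, 0).
If South Co. leads: North Co.'s best replies are W→Loc2, X→Loc5, Y→Loc2, Z→Loc3; South Co.'s induced payoffs -4, 8, 0, 3; outcome (Loc5, X), payoffs (9, 8).
South Co. gets 8 moving first and 0 moving second, so South Co. prefers to move first.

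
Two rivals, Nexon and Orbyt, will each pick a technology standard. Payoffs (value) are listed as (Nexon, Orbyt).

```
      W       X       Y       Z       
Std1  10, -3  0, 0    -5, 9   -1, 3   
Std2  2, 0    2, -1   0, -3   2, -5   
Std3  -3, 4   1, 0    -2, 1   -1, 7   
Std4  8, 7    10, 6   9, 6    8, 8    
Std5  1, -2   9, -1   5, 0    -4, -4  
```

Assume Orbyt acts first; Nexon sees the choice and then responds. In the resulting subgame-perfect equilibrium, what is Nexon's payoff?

Backward induction with Orbyt moving first.
- W: Nexon compares 10, 2, -3, 8, 1 and picks Std1; Orbyt would get -3.
- X: Nexon compares 0, 2, 1, 10, 9 and picks Std4; Orbyt would get 6.
- Y: Nexon compares -5, 0, -2, 9, 5 and picks Std4; Orbyt would get 6.
- Z: Nexon compares -1, 2, -1, 8, -4 and picks Std4; Orbyt would get 8.
Orbyt's induced payoffs are -3, 6, 6, 8, so Orbyt commits to Z. Subgame-perfect outcome: (Std4, Z) with payoffs (8, 8).

8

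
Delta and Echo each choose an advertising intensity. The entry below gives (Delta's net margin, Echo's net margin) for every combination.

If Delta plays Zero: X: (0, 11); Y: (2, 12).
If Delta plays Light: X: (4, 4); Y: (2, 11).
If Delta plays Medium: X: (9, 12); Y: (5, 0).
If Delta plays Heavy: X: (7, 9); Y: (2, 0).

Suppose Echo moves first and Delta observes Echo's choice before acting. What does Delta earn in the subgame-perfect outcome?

9

Solve by backward induction (Echo leads).
- X: Delta compares 0, 4, 9, 7 and picks Medium; Echo would get 12.
- Y: Delta compares 2, 2, 5, 2 and picks Medium; Echo would get 0.
Among 12, 0, the best is 12 at X. Subgame-perfect outcome: (Medium, X) with payoffs (9, 12).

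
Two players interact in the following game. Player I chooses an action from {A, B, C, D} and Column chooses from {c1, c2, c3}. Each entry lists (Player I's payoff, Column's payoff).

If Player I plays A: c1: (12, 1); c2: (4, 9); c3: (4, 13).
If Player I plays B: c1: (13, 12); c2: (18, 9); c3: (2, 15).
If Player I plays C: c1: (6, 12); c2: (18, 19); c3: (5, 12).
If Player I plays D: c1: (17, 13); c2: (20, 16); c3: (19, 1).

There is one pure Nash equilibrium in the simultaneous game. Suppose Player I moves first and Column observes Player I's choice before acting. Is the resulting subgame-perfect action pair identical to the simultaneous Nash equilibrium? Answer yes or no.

Solve by backward induction (Player I leads).
- A: BR = c3, leader payoff 4.
- B: BR = c3, leader payoff 2.
- C: BR = c2, leader payoff 18.
- D: BR = c2, leader payoff 20.
Player I's induced payoffs are 4, 2, 18, 20, so Player I commits to D. Subgame-perfect outcome: (D, c2) with payoffs (20, 16).
Now find the simultaneous Nash equilibrium.
Player I's best replies: c1→D; c2→D; c3→D.
Column's best replies: A→c3; B→c3; C→c2; D→c2.
The unique mutual best reply is (D, c2), giving (20, 16).
Sequential outcome (D, c2) coincides with the Nash profile (D, c2).

yes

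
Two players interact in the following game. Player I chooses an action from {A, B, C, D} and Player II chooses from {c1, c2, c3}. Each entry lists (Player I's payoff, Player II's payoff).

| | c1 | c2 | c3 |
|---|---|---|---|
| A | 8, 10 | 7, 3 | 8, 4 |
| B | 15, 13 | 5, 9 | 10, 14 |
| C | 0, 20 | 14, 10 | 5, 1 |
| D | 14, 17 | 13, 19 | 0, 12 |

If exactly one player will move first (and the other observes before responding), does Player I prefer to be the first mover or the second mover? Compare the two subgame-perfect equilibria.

If Player I leads: Player II's best replies are A→c1, B→c3, C→c1, D→c2; Player I's induced payoffs 8, 10, 0, 13; outcome (D, c2), payoffs (13, 19).
If Player II leads: Player I's best replies are c1→B, c2→C, c3→B; Player II's induced payoffs 13, 10, 14; outcome (B, c3), payoffs (10, 14).
Player I gets 13 moving first and 10 moving second, so Player I prefers to move first.

first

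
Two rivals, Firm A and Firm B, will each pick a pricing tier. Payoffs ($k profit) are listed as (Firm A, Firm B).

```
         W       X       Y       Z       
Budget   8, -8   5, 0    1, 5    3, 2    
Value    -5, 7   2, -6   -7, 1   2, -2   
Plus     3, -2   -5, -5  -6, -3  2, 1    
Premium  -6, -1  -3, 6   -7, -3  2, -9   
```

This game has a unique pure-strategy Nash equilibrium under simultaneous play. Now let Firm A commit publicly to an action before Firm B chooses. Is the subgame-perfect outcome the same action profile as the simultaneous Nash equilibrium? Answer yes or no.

no

Backward induction with Firm A moving first.
- Budget: Firm B compares -8, 0, 5, 2 and picks Y; Firm A would get 1.
- Value: Firm B compares 7, -6, 1, -2 and picks W; Firm A would get -5.
- Plus: Firm B compares -2, -5, -3, 1 and picks Z; Firm A would get 2.
- Premium: Firm B compares -1, 6, -3, -9 and picks X; Firm A would get -3.
Maximizing over 1, -5, 2, -3, Firm A chooses Plus. Subgame-perfect outcome: (Plus, Z) with payoffs (2, 1).
Under simultaneous play:
Firm A's best replies: W→Budget; X→Budget; Y→Budget; Z→Budget.
Firm B's best replies: Budget→Y; Value→W; Plus→Z; Premium→X.
The unique mutual best reply is (Budget, Y), giving (1, 5).
Sequential outcome (Plus, Z) differs from the Nash profile (Budget, Y).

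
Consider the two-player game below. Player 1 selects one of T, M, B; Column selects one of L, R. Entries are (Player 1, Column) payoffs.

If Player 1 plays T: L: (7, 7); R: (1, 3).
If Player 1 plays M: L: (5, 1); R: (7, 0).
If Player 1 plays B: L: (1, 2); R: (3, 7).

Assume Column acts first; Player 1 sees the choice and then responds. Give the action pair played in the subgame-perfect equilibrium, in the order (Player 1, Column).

(T, L)

Work backward from Player 1's decision.
- L: Player 1 compares 7, 5, 1 and picks T; Column would get 7.
- R: Player 1 compares 1, 7, 3 and picks M; Column would get 0.
Maximizing over 7, 0, Column chooses L. Subgame-perfect outcome: (T, L) with payoffs (7, 7).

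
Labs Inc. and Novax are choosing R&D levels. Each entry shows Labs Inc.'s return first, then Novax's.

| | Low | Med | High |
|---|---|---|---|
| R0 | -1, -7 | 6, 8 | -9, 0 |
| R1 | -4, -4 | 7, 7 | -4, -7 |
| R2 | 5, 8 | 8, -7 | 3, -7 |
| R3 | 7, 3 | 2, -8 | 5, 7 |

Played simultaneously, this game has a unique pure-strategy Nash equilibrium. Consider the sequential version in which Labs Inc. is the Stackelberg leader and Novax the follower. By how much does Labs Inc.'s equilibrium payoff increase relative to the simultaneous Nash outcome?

Novax best-responds to each possible Labs Inc. move:
- R0 → Novax plays Med (best of -7, 8, 0); Labs Inc. gets 6.
- R1 → Novax plays Med (best of -4, 7, -7); Labs Inc. gets 7.
- R2 → Novax plays Low (best of 8, -7, -7); Labs Inc. gets 5.
- R3 → Novax plays High (best of 3, -8, 7); Labs Inc. gets 5.
Maximizing over 6, 7, 5, 5, Labs Inc. chooses R1. Subgame-perfect outcome: (R1, Med) with payoffs (7, 7).
For the simultaneous game, intersect best replies.
Labs Inc.'s best replies: Low→R3; Med→R2; High→R3.
Novax's best replies: R0→Med; R1→Med; R2→Low; R3→High.
The unique mutual best reply is (R3, High), giving (5, 7).
Labs Inc.'s commitment gain: 7 − 5 = 2.

2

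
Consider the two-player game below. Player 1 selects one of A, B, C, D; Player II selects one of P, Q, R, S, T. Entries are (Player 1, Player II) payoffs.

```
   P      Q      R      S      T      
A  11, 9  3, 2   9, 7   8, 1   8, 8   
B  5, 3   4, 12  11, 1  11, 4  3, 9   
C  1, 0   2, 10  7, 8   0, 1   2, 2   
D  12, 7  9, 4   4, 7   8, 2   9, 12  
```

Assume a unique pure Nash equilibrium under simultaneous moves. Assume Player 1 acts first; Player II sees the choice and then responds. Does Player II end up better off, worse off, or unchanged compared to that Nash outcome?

Work backward from Player II's decision.
- A: BR = P, leader payoff 11.
- B: BR = Q, leader payoff 4.
- C: BR = Q, leader payoff 2.
- D: BR = T, leader payoff 9.
Player 1's induced payoffs are 11, 4, 2, 9, so Player 1 commits to A. Subgame-perfect outcome: (A, P) with payoffs (11, 9).
Under simultaneous play:
Player 1's best replies: P→D; Q→D; R→B; S→B; T→D.
Player II's best replies: A→P; B→Q; C→Q; D→T.
The unique mutual best reply is (D, T), giving (9, 12).
Player II earns 9 sequentially versus 12 at the Nash outcome: worse off.

worse off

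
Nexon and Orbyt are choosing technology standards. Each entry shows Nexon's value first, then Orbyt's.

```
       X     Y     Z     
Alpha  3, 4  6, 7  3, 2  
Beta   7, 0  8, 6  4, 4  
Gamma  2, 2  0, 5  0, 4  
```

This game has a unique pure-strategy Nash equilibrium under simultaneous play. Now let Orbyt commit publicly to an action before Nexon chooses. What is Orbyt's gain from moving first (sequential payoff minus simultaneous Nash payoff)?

0

Nexon best-responds to each possible Orbyt move:
- X: Nexon compares 3, 7, 2 and picks Beta; Orbyt would get 0.
- Y: Nexon compares 6, 8, 0 and picks Beta; Orbyt would get 6.
- Z: Nexon compares 3, 4, 0 and picks Beta; Orbyt would get 4.
Maximizing over 0, 6, 4, Orbyt chooses Y. Subgame-perfect outcome: (Beta, Y) with payoffs (8, 6).
Under simultaneous play:
Nexon's best replies: X→Beta; Y→Beta; Z→Beta.
Orbyt's best replies: Alpha→Y; Beta→Y; Gamma→Y.
Only (Beta, Y) has each player best-responding; Nash payoffs (8, 6).
Orbyt's commitment gain: 6 − 6 = 0.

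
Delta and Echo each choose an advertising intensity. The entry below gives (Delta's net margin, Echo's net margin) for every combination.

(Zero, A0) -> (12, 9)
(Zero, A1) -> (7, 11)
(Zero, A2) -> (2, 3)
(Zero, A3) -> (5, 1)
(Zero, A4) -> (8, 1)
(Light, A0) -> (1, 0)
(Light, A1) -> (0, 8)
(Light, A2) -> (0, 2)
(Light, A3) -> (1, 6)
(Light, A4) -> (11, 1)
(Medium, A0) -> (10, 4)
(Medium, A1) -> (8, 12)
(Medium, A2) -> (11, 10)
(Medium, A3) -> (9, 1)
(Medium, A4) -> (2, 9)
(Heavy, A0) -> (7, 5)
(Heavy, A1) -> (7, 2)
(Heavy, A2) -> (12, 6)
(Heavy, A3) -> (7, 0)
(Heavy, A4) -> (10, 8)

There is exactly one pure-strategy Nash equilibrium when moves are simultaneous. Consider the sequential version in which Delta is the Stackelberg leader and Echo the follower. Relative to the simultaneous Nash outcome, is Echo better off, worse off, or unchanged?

Echo best-responds to each possible Delta move:
- Zero → Echo plays A1 (best of 9, 11, 3, 1, 1); Delta gets 7.
- Light → Echo plays A1 (best of 0, 8, 2, 6, 1); Delta gets 0.
- Medium → Echo plays A1 (best of 4, 12, 10, 1, 9); Delta gets 8.
- Heavy → Echo plays A4 (best of 5, 2, 6, 0, 8); Delta gets 10.
Among 7, 0, 8, 10, the best is 10 at Heavy. Subgame-perfect outcome: (Heavy, A4) with payoffs (10, 8).
Under simultaneous play:
Delta's best replies: A0→Zero; A1→Medium; A2→Heavy; A3→Medium; A4→Light.
Echo's best replies: Zero→A1; Light→A1; Medium→A1; Heavy→A4.
Only (Medium, A1) has each player best-responding; Nash payoffs (8, 12).
Echo earns 8 sequentially versus 12 at the Nash outcome: worse off.

worse off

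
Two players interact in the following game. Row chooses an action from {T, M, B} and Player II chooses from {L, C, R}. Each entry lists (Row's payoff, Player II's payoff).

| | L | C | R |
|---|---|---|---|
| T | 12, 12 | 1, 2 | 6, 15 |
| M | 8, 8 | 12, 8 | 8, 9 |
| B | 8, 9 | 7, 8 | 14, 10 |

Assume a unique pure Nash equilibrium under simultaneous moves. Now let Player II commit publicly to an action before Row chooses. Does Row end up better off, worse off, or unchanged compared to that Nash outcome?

worse off

Backward induction with Player II moving first.
- L: BR = T, leader payoff 12.
- C: BR = M, leader payoff 8.
- R: BR = B, leader payoff 10.
Maximizing over 12, 8, 10, Player II chooses L. Subgame-perfect outcome: (T, L) with payoffs (12, 12).
Now find the simultaneous Nash equilibrium.
Row's best replies: L→T; C→M; R→B.
Player II's best replies: T→R; M→R; B→R.
The unique mutual best reply is (B, R), giving (14, 10).
Row earns 12 sequentially versus 14 at the Nash outcome: worse off.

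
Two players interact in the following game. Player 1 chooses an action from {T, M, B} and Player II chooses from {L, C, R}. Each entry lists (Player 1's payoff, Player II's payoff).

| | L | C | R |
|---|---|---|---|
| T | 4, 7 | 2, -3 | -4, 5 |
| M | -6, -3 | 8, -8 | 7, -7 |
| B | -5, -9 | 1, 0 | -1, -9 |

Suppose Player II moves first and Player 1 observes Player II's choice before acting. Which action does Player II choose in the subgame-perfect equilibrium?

L

Backward induction with Player II moving first.
- L → Player 1 plays T (best of 4, -6, -5); Player II gets 7.
- C → Player 1 plays M (best of 2, 8, 1); Player II gets -8.
- R → Player 1 plays M (best of -4, 7, -1); Player II gets -7.
Maximizing over 7, -8, -7, Player II chooses L. Subgame-perfect outcome: (T, L) with payoffs (4, 7).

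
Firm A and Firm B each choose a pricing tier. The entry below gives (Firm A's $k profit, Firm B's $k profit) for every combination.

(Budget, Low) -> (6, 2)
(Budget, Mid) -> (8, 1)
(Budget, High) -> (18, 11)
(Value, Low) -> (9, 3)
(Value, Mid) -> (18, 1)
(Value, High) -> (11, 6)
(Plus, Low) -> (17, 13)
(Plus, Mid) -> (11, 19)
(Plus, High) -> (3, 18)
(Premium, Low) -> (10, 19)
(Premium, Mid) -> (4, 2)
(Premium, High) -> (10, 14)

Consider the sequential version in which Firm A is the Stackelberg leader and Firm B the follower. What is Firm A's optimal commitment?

Work backward from Firm B's decision.
- Budget: BR = High, leader payoff 18.
- Value: BR = High, leader payoff 11.
- Plus: BR = Mid, leader payoff 11.
- Premium: BR = Low, leader payoff 10.
Maximizing over 18, 11, 11, 10, Firm A chooses Budget. Subgame-perfect outcome: (Budget, High) with payoffs (18, 11).

Budget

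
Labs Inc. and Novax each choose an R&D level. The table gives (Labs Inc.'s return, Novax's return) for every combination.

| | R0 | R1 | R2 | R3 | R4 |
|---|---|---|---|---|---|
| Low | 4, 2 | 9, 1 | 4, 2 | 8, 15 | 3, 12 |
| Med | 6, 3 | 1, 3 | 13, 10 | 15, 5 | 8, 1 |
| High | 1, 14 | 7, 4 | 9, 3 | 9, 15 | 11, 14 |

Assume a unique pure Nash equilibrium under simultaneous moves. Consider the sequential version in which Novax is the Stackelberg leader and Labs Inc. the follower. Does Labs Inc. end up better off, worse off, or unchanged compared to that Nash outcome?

Backward induction with Novax moving first.
- R0: BR = Med, leader payoff 3.
- R1: BR = Low, leader payoff 1.
- R2: BR = Med, leader payoff 10.
- R3: BR = Med, leader payoff 5.
- R4: BR = High, leader payoff 14.
Among 3, 1, 10, 5, 14, the best is 14 at R4. Subgame-perfect outcome: (High, R4) with payoffs (11, 14).
Under simultaneous play:
Labs Inc.'s best replies: R0→Med; R1→Low; R2→Med; R3→Med; R4→High.
Novax's best replies: Low→R3; Med→R2; High→R3.
Only (Med, R2) has each player best-responding; Nash payoffs (13, 10).
Labs Inc. earns 11 sequentially versus 13 at the Nash outcome: worse off.

worse off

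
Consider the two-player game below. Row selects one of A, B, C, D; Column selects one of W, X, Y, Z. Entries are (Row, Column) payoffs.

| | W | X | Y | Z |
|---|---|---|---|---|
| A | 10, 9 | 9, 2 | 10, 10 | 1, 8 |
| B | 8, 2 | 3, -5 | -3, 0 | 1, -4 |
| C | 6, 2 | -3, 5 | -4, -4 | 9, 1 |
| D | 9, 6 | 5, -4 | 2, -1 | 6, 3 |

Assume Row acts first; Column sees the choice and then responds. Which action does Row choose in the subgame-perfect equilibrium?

A

Column best-responds to each possible Row move:
- A → Column plays Y (best of 9, 2, 10, 8); Row gets 10.
- B → Column plays W (best of 2, -5, 0, -4); Row gets 8.
- C → Column plays X (best of 2, 5, -4, 1); Row gets -3.
- D → Column plays W (best of 6, -4, -1, 3); Row gets 9.
Maximizing over 10, 8, -3, 9, Row chooses A. Subgame-perfect outcome: (A, Y) with payoffs (10, 10).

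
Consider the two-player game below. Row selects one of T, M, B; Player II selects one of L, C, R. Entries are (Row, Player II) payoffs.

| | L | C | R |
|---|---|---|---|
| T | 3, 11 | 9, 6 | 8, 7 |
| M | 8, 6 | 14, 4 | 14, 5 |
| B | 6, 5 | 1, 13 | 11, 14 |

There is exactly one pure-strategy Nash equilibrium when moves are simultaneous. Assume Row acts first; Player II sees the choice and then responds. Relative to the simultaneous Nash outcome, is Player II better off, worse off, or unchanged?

better off

Work backward from Player II's decision.
- T → Player II plays L (best of 11, 6, 7); Row gets 3.
- M → Player II plays L (best of 6, 4, 5); Row gets 8.
- B → Player II plays R (best of 5, 13, 14); Row gets 11.
Among 3, 8, 11, the best is 11 at B. Subgame-perfect outcome: (B, R) with payoffs (11, 14).
For the simultaneous game, intersect best replies.
Row's best replies: L→M; C→M; R→M.
Player II's best replies: T→L; M→L; B→R.
The unique mutual best reply is (M, L), giving (8, 6).
Player II earns 14 sequentially versus 6 at the Nash outcome: better off.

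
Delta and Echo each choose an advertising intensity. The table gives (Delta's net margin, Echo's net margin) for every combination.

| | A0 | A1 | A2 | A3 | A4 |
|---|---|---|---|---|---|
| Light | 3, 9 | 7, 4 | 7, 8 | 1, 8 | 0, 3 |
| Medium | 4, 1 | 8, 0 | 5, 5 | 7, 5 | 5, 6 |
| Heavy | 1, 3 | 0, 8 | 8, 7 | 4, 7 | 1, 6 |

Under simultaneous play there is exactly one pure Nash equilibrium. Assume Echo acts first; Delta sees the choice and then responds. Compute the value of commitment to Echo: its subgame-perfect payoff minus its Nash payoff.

Delta best-responds to each possible Echo move:
- A0 → Delta plays Medium (best of 3, 4, 1); Echo gets 1.
- A1 → Delta plays Medium (best of 7, 8, 0); Echo gets 0.
- A2 → Delta plays Heavy (best of 7, 5, 8); Echo gets 7.
- A3 → Delta plays Medium (best of 1, 7, 4); Echo gets 5.
- A4 → Delta plays Medium (best of 0, 5, 1); Echo gets 6.
Among 1, 0, 7, 5, 6, the best is 7 at A2. Subgame-perfect outcome: (Heavy, A2) with payoffs (8, 7).
Now find the simultaneous Nash equilibrium.
Delta's best replies: A0→Medium; A1→Medium; A2→Heavy; A3→Medium; A4→Medium.
Echo's best replies: Light→A0; Medium→A4; Heavy→A1.
Only (Medium, A4) has each player best-responding; Nash payoffs (5, 6).
Echo's commitment gain: 7 − 6 = 1.

1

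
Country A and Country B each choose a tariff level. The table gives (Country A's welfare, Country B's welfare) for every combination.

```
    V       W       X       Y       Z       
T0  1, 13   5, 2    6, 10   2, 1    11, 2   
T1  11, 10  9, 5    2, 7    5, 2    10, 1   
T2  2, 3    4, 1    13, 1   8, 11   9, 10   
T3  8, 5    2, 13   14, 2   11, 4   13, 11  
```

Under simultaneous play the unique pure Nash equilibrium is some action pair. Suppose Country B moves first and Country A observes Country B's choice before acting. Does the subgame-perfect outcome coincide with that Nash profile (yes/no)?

Backward induction with Country B moving first.
- V: Country A compares 1, 11, 2, 8 and picks T1; Country B would get 10.
- W: Country A compares 5, 9, 4, 2 and picks T1; Country B would get 5.
- X: Country A compares 6, 2, 13, 14 and picks T3; Country B would get 2.
- Y: Country A compares 2, 5, 8, 11 and picks T3; Country B would get 4.
- Z: Country A compares 11, 10, 9, 13 and picks T3; Country B would get 11.
Country B's induced payoffs are 10, 5, 2, 4, 11, so Country B commits to Z. Subgame-perfect outcome: (T3, Z) with payoffs (13, 11).
For the simultaneous game, intersect best replies.
Country A's best replies: V→T1; W→T1; X→T3; Y→T3; Z→T3.
Country B's best replies: T0→V; T1→V; T2→Y; T3→W.
The unique mutual best reply is (T1, V), giving (11, 10).
Sequential outcome (T3, Z) differs from the Nash profile (T1, V).

no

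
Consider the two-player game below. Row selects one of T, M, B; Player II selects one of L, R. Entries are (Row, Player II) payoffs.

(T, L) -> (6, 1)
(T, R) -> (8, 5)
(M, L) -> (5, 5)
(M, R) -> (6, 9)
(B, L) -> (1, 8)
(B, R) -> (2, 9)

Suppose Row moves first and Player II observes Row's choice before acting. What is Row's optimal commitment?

T

Solve by backward induction (Row leads).
- T: Player II compares 1, 5 and picks R; Row would get 8.
- M: Player II compares 5, 9 and picks R; Row would get 6.
- B: Player II compares 8, 9 and picks R; Row would get 2.
Maximizing over 8, 6, 2, Row chooses T. Subgame-perfect outcome: (T, R) with payoffs (8, 5).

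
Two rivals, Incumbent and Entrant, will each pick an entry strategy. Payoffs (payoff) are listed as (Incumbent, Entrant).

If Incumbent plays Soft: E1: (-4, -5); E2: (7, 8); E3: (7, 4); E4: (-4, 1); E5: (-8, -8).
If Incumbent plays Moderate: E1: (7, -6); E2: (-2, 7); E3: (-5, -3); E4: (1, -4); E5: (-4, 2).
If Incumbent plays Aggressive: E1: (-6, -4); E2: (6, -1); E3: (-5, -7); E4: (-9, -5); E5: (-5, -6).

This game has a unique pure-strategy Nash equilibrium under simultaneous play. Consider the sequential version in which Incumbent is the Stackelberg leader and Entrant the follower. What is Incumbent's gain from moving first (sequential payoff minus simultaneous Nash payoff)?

Solve by backward induction (Incumbent leads).
- Soft → Entrant plays E2 (best of -5, 8, 4, 1, -8); Incumbent gets 7.
- Moderate → Entrant plays E2 (best of -6, 7, -3, -4, 2); Incumbent gets -2.
- Aggressive → Entrant plays E2 (best of -4, -1, -7, -5, -6); Incumbent gets 6.
Incumbent's induced payoffs are 7, -2, 6, so Incumbent commits to Soft. Subgame-perfect outcome: (Soft, E2) with payoffs (7, 8).
Under simultaneous play:
Incumbent's best replies: E1→Moderate; E2→Soft; E3→Soft; E4→Moderate; E5→Moderate.
Entrant's best replies: Soft→E2; Moderate→E2; Aggressive→E2.
Only (Soft, E2) has each player best-responding; Nash payoffs (7, 8).
Incumbent's commitment gain: 7 − 7 = 0.

0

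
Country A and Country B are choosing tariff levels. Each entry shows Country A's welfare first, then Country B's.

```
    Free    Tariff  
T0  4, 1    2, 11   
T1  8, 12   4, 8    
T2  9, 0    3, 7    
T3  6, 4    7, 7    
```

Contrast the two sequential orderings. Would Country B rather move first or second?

If Country A leads: Country B's best replies are T0→Tariff, T1→Free, T2→Tariff, T3→Tariff; Country A's induced payoffs 2, 8, 3, 7; outcome (T1, Free), payoffs (8, 12).
If Country B leads: Country A's best replies are Free→T2, Tariff→T3; Country B's induced payoffs 0, 7; outcome (T3, Tariff), payoffs (7, 7).
Country B gets 7 moving first and 12 moving second, so Country B prefers to move second.

second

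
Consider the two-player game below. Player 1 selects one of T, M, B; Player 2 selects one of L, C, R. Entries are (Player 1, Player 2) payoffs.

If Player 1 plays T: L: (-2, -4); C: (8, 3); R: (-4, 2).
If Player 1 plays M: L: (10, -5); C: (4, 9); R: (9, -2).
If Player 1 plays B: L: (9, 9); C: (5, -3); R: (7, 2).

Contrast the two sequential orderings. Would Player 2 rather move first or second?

second

If Player 1 leads: Player 2's best replies are T→C, M→C, B→L; Player 1's induced payoffs 8, 4, 9; outcome (B, L), payoffs (9, 9).
If Player 2 leads: Player 1's best replies are L→M, C→T, R→M; Player 2's induced payoffs -5, 3, -2; outcome (T, C), payoffs (8, 3).
Player 2 gets 3 moving first and 9 moving second, so Player 2 prefers to move second.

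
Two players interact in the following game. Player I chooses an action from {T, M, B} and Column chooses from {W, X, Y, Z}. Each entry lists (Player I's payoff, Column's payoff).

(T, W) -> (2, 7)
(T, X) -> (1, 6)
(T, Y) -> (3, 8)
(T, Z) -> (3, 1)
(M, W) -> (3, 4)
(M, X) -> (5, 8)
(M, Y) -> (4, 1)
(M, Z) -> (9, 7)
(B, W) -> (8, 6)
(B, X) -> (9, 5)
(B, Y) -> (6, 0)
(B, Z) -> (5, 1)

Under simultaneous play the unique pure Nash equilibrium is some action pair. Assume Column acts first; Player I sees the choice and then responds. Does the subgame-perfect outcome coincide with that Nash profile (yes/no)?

no

Work backward from Player I's decision.
- W: Player I compares 2, 3, 8 and picks B; Column would get 6.
- X: Player I compares 1, 5, 9 and picks B; Column would get 5.
- Y: Player I compares 3, 4, 6 and picks B; Column would get 0.
- Z: Player I compares 3, 9, 5 and picks M; Column would get 7.
Maximizing over 6, 5, 0, 7, Column chooses Z. Subgame-perfect outcome: (M, Z) with payoffs (9, 7).
Now find the simultaneous Nash equilibrium.
Player I's best replies: W→B; X→B; Y→B; Z→M.
Column's best replies: T→Y; M→X; B→W.
Only (B, W) has each player best-responding; Nash payoffs (8, 6).
Sequential outcome (M, Z) differs from the Nash profile (B, W).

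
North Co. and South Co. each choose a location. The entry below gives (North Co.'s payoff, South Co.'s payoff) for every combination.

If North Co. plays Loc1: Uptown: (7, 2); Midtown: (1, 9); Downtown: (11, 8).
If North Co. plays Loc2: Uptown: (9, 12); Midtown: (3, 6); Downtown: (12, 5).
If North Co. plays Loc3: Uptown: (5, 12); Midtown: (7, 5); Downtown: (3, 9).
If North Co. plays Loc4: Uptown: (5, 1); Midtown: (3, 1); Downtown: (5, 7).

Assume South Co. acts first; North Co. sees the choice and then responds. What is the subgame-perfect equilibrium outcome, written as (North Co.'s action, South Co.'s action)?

Solve by backward induction (South Co. leads).
- Uptown → North Co. plays Loc2 (best of 7, 9, 5, 5); South Co. gets 12.
- Midtown → North Co. plays Loc3 (best of 1, 3, 7, 3); South Co. gets 5.
- Downtown → North Co. plays Loc2 (best of 11, 12, 3, 5); South Co. gets 5.
Maximizing over 12, 5, 5, South Co. chooses Uptown. Subgame-perfect outcome: (Loc2, Uptown) with payoffs (9, 12).

(Loc2, Uptown)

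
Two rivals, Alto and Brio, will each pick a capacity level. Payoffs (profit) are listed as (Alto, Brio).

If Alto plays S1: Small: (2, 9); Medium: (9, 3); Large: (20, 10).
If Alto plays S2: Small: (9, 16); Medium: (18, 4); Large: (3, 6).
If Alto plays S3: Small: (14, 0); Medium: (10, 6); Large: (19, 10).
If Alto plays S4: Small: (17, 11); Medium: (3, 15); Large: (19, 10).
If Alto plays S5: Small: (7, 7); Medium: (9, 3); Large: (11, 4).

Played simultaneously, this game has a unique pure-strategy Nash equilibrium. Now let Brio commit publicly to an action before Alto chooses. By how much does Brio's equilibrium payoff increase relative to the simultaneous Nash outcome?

1

Backward induction with Brio moving first.
- Small: BR = S4, leader payoff 11.
- Medium: BR = S2, leader payoff 4.
- Large: BR = S1, leader payoff 10.
Brio's induced payoffs are 11, 4, 10, so Brio commits to Small. Subgame-perfect outcome: (S4, Small) with payoffs (17, 11).
For the simultaneous game, intersect best replies.
Alto's best replies: Small→S4; Medium→S2; Large→S1.
Brio's best replies: S1→Large; S2→Small; S3→Large; S4→Medium; S5→Small.
The unique mutual best reply is (S1, Large), giving (20, 10).
Brio's commitment gain: 11 − 10 = 1.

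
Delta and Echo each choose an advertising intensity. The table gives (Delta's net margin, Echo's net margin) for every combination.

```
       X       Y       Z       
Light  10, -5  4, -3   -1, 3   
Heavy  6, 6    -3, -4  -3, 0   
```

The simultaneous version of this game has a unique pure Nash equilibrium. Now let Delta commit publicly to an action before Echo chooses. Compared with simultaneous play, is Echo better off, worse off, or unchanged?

better off

Echo best-responds to each possible Delta move:
- Light: Echo compares -5, -3, 3 and picks Z; Delta would get -1.
- Heavy: Echo compares 6, -4, 0 and picks X; Delta would get 6.
Maximizing over -1, 6, Delta chooses Heavy. Subgame-perfect outcome: (Heavy, X) with payoffs (6, 6).
For the simultaneous game, intersect best replies.
Delta's best replies: X→Light; Y→Light; Z→Light.
Echo's best replies: Light→Z; Heavy→X.
Only (Light, Z) has each player best-responding; Nash payoffs (-1, 3).
Echo earns 6 sequentially versus 3 at the Nash outcome: better off.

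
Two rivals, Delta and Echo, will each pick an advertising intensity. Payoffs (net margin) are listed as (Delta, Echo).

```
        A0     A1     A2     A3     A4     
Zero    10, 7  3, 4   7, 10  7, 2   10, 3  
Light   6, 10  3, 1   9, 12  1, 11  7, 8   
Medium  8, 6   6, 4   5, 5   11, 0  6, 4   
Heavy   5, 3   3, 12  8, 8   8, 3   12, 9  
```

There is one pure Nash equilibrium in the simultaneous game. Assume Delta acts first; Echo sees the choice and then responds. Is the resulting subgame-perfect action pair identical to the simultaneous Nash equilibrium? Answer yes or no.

Work backward from Echo's decision.
- Zero → Echo plays A2 (best of 7, 4, 10, 2, 3); Delta gets 7.
- Light → Echo plays A2 (best of 10, 1, 12, 11, 8); Delta gets 9.
- Medium → Echo plays A0 (best of 6, 4, 5, 0, 4); Delta gets 8.
- Heavy → Echo plays A1 (best of 3, 12, 8, 3, 9); Delta gets 3.
Delta's induced payoffs are 7, 9, 8, 3, so Delta commits to Light. Subgame-perfect outcome: (Light, A2) with payoffs (9, 12).
For the simultaneous game, intersect best replies.
Delta's best replies: A0→Zero; A1→Medium; A2→Light; A3→Medium; A4→Heavy.
Echo's best replies: Zero→A2; Light→A2; Medium→A0; Heavy→A1.
Only (Light, A2) has each player best-responding; Nash payoffs (9, 12).
Sequential outcome (Light, A2) coincides with the Nash profile (Light, A2).

yes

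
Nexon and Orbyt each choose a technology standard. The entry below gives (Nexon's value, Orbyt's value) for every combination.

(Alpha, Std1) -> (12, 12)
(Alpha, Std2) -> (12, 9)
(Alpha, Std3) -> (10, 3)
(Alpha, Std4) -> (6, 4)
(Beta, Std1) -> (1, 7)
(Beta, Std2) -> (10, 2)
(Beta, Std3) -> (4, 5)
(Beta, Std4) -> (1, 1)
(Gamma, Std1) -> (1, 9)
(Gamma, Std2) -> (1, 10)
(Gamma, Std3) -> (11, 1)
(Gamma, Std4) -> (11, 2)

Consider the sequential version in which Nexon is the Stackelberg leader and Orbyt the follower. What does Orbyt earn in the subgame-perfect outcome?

Backward induction with Nexon moving first.
- Alpha: Orbyt compares 12, 9, 3, 4 and picks Std1; Nexon would get 12.
- Beta: Orbyt compares 7, 2, 5, 1 and picks Std1; Nexon would get 1.
- Gamma: Orbyt compares 9, 10, 1, 2 and picks Std2; Nexon would get 1.
Nexon's induced payoffs are 12, 1, 1, so Nexon commits to Alpha. Subgame-perfect outcome: (Alpha, Std1) with payoffs (12, 12).

12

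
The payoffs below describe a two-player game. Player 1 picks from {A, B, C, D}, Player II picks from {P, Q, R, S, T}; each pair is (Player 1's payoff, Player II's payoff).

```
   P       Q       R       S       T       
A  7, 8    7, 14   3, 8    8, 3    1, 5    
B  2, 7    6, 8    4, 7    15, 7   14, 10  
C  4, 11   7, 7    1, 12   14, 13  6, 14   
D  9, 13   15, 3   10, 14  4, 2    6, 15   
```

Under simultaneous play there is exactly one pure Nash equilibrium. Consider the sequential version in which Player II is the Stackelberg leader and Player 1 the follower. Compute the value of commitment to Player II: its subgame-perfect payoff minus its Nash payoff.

Player 1 best-responds to each possible Player II move:
- P → Player 1 plays D (best of 7, 2, 4, 9); Player II gets 13.
- Q → Player 1 plays D (best of 7, 6, 7, 15); Player II gets 3.
- R → Player 1 plays D (best of 3, 4, 1, 10); Player II gets 14.
- S → Player 1 plays B (best of 8, 15, 14, 4); Player II gets 7.
- T → Player 1 plays B (best of 1, 14, 6, 6); Player II gets 10.
Player II's induced payoffs are 13, 3, 14, 7, 10, so Player II commits to R. Subgame-perfect outcome: (D, R) with payoffs (10, 14).
Now find the simultaneous Nash equilibrium.
Player 1's best replies: P→D; Q→D; R→D; S→B; T→B.
Player II's best replies: A→Q; B→T; C→T; D→T.
Only (B, T) has each player best-responding; Nash payoffs (14, 10).
Player II's commitment gain: 14 − 10 = 4.

4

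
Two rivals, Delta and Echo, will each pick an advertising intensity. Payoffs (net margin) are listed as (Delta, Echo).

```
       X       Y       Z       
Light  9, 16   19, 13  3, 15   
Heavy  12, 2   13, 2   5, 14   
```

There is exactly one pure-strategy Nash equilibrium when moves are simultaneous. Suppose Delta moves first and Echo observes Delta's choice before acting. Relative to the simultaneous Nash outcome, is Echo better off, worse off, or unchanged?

Solve by backward induction (Delta leads).
- Light: Echo compares 16, 13, 15 and picks X; Delta would get 9.
- Heavy: Echo compares 2, 2, 14 and picks Z; Delta would get 5.
Among 9, 5, the best is 9 at Light. Subgame-perfect outcome: (Light, X) with payoffs (9, 16).
For the simultaneous game, intersect best replies.
Delta's best replies: X→Heavy; Y→Light; Z→Heavy.
Echo's best replies: Light→X; Heavy→Z.
The unique mutual best reply is (Heavy, Z), giving (5, 14).
Echo earns 16 sequentially versus 14 at the Nash outcome: better off.

better off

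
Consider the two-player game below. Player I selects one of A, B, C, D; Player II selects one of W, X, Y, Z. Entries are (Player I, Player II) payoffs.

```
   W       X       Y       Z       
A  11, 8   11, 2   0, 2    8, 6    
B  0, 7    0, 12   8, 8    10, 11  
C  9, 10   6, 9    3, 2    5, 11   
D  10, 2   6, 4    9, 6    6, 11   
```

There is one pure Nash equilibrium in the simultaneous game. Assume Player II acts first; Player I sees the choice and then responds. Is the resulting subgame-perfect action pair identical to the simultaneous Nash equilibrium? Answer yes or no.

no

Solve by backward induction (Player II leads).
- W → Player I plays A (best of 11, 0, 9, 10); Player II gets 8.
- X → Player I plays A (best of 11, 0, 6, 6); Player II gets 2.
- Y → Player I plays D (best of 0, 8, 3, 9); Player II gets 6.
- Z → Player I plays B (best of 8, 10, 5, 6); Player II gets 11.
Maximizing over 8, 2, 6, 11, Player II chooses Z. Subgame-perfect outcome: (B, Z) with payoffs (10, 11).
Under simultaneous play:
Player I's best replies: W→A; X→A; Y→D; Z→B.
Player II's best replies: A→W; B→X; C→Z; D→Z.
The unique mutual best reply is (A, W), giving (11, 8).
Sequential outcome (B, Z) differs from the Nash profile (A, W).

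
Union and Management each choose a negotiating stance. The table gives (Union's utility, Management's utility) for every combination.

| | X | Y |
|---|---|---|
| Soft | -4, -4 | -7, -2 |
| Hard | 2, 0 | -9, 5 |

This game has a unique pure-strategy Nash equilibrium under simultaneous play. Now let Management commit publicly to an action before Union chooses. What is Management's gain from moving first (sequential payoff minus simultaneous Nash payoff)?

2

Solve by backward induction (Management leads).
- X: BR = Hard, leader payoff 0.
- Y: BR = Soft, leader payoff -2.
Among 0, -2, the best is 0 at X. Subgame-perfect outcome: (Hard, X) with payoffs (2, 0).
Under simultaneous play:
Union's best replies: X→Hard; Y→Soft.
Management's best replies: Soft→Y; Hard→Y.
Only (Soft, Y) has each player best-responding; Nash payoffs (-7, -2).
Management's commitment gain: 0 − -2 = 2.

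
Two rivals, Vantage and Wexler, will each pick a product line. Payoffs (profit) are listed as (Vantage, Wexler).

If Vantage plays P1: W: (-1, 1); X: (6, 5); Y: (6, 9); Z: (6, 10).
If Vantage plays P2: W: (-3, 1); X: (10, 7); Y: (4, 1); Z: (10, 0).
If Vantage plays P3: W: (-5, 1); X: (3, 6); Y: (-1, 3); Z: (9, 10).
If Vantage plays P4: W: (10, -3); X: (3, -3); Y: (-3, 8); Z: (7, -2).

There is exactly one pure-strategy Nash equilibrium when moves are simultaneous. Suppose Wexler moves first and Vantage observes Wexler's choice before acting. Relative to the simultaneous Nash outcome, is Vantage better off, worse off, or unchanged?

worse off

Backward induction with Wexler moving first.
- W → Vantage plays P4 (best of -1, -3, -5, 10); Wexler gets -3.
- X → Vantage plays P2 (best of 6, 10, 3, 3); Wexler gets 7.
- Y → Vantage plays P1 (best of 6, 4, -1, -3); Wexler gets 9.
- Z → Vantage plays P2 (best of 6, 10, 9, 7); Wexler gets 0.
Among -3, 7, 9, 0, the best is 9 at Y. Subgame-perfect outcome: (P1, Y) with payoffs (6, 9).
Under simultaneous play:
Vantage's best replies: W→P4; X→P2; Y→P1; Z→P2.
Wexler's best replies: P1→Z; P2→X; P3→Z; P4→Y.
Only (P2, X) has each player best-responding; Nash payoffs (10, 7).
Vantage earns 6 sequentially versus 10 at the Nash outcome: worse off.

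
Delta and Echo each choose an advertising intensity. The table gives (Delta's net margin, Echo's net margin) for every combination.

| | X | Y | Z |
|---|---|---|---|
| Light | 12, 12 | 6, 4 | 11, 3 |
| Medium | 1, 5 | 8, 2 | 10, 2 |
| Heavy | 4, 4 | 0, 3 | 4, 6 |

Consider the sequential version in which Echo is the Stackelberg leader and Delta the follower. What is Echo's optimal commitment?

Backward induction with Echo moving first.
- X: BR = Light, leader payoff 12.
- Y: BR = Medium, leader payoff 2.
- Z: BR = Light, leader payoff 3.
Echo's induced payoffs are 12, 2, 3, so Echo commits to X. Subgame-perfect outcome: (Light, X) with payoffs (12, 12).

X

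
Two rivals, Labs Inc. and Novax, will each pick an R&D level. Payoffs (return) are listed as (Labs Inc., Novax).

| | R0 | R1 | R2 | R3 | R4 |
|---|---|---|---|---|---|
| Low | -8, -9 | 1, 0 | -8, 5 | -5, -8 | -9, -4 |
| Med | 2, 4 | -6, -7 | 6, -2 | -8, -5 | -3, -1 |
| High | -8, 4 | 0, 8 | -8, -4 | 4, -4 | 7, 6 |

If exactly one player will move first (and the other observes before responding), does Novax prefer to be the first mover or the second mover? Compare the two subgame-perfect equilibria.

first

If Labs Inc. leads: Novax's best replies are Low→R2, Med→R0, High→R1; Labs Inc.'s induced payoffs -8, 2, 0; outcome (Med, R0), payoffs (2, 4).
If Novax leads: Labs Inc.'s best replies are R0→Med, R1→Low, R2→Med, R3→High, R4→High; Novax's induced payoffs 4, 0, -2, -4, 6; outcome (High, R4), payoffs (7, 6).
Novax gets 6 moving first and 4 moving second, so Novax prefers to move first.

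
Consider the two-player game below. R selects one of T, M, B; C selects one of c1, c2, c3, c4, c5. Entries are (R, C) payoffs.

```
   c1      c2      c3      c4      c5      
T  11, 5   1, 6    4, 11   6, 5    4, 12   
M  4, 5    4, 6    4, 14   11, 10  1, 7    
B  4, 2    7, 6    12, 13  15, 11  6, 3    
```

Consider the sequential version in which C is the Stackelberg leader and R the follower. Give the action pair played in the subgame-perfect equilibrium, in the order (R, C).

Backward induction with C moving first.
- c1: R compares 11, 4, 4 and picks T; C would get 5.
- c2: R compares 1, 4, 7 and picks B; C would get 6.
- c3: R compares 4, 4, 12 and picks B; C would get 13.
- c4: R compares 6, 11, 15 and picks B; C would get 11.
- c5: R compares 4, 1, 6 and picks B; C would get 3.
C's induced payoffs are 5, 6, 13, 11, 3, so C commits to c3. Subgame-perfect outcome: (B, c3) with payoffs (12, 13).

(B, c3)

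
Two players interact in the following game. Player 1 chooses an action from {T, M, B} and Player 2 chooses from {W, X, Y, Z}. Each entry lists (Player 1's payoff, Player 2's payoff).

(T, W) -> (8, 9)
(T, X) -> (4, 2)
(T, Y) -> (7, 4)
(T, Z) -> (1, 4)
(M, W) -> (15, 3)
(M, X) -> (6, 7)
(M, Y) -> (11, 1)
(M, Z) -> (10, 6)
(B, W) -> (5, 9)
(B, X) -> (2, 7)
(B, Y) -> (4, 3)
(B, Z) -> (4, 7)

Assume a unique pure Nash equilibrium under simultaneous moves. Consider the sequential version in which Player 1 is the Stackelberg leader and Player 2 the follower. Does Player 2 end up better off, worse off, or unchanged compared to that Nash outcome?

Player 2 best-responds to each possible Player 1 move:
- T: Player 2 compares 9, 2, 4, 4 and picks W; Player 1 would get 8.
- M: Player 2 compares 3, 7, 1, 6 and picks X; Player 1 would get 6.
- B: Player 2 compares 9, 7, 3, 7 and picks W; Player 1 would get 5.
Among 8, 6, 5, the best is 8 at T. Subgame-perfect outcome: (T, W) with payoffs (8, 9).
Now find the simultaneous Nash equilibrium.
Player 1's best replies: W→M; X→M; Y→M; Z→M.
Player 2's best replies: T→W; M→X; B→W.
Only (M, X) has each player best-responding; Nash payoffs (6, 7).
Player 2 earns 9 sequentially versus 7 at the Nash outcome: better off.

better off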